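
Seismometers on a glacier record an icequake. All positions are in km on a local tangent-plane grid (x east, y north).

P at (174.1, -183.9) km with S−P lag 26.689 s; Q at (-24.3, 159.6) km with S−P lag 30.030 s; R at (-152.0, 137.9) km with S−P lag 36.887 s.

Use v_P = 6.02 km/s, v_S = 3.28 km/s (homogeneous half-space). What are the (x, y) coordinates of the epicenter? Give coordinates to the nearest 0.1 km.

38.5 km east, -47.5 km north

Distance from S−P lag: d = Δt · v_P v_S / (v_P − v_S) = Δt · (6.02·3.28)/(6.02−3.28) ≈ 7.2064·Δt.
So d_P = 192.33, d_Q = 216.41, d_R = 265.82 km.
Circle about each station: (x − 174.1)² + (y + 183.9)² = 192.33²; (x + 24.3)² + (y − 159.6)² = 216.41²; (x + 152.0)² + (y − 137.9)² = 265.82².
Subtracting the P equation from the Q and R equations removes the quadratic terms:
-396.8 x + 687.0 y = -47909.83
-652.2 x + 643.6 y = -55679.05
Solving the 2×2 system: x ≈ 38.5, y ≈ -47.5 km.
Check against P (with the unrounded x, y): √((x − 174.1)²+(y + 183.9)²) = 192.34 ≈ 192.33 km. ✓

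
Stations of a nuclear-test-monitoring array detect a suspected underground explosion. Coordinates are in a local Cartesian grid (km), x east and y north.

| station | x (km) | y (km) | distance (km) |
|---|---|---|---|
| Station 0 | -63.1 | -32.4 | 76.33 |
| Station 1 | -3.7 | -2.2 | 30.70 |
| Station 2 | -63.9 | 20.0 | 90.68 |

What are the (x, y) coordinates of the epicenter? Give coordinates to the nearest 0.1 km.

Circle about each station: (x + 63.1)² + (y + 32.4)² = 76.33²; (x + 3.7)² + (y + 2.2)² = 30.70²; (x + 63.9)² + (y − 20.0)² = 90.68².
Subtracting the Station 0 equation from the Station 1 and Station 2 equations removes the quadratic terms:
118.8 x + 60.4 y = -129.06
-1.6 x + 104.8 y = -2944.75
Solving the 2×2 system: x ≈ 13.1, y ≈ -27.9 km.
Check against Station 0 (with the unrounded x, y): √((x + 63.1)²+(y + 32.4)²) = 76.33 ≈ 76.33 km. ✓

x ≈ 13.1 km, y ≈ -27.9 km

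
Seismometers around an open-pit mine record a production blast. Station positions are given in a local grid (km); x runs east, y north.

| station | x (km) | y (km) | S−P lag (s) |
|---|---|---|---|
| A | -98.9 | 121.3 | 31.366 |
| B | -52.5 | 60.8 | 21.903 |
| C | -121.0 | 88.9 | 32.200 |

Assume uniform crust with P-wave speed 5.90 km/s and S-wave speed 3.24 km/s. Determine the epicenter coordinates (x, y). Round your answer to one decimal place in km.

95.5 km east, 7.2 km north

Distance from S−P lag: d = Δt · v_P v_S / (v_P − v_S) = Δt · (5.90·3.24)/(5.90−3.24) ≈ 7.1865·Δt.
So d_A = 225.41, d_B = 157.41, d_C = 231.40 km.
Circle about each station: (x + 98.9)² + (y − 121.3)² = 225.41²; (x + 52.5)² + (y − 60.8)² = 157.41²; (x + 121.0)² + (y − 88.9)² = 231.40².
Subtracting the A equation from the B and C equations removes the quadratic terms:
92.8 x − 121.0 y = 7989.75
-44.2 x − 64.8 y = -4686.98
Solving the 2×2 system: x ≈ 95.5, y ≈ 7.2 km.
Check against A (with the unrounded x, y): √((x + 98.9)²+(y − 121.3)²) = 225.40 ≈ 225.41 km. ✓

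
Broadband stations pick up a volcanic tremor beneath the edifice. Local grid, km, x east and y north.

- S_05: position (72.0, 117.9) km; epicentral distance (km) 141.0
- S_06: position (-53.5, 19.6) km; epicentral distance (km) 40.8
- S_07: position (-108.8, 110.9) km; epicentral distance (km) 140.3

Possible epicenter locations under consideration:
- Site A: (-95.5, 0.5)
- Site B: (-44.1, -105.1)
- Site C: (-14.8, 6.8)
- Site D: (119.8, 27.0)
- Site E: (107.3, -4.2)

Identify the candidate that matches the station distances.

Site C

For each candidate, compare |candidate − station| to the reported distance:
Site A: residuals S_05 63.5, S_06 5.3, S_07 29.1 → max 63.5 km
Site B: residuals S_05 110.4, S_06 84.3, S_07 85.2 → max 110.4 km
Site C: residuals S_05 0.0, S_06 0.0, S_07 0.0 → max 0.0 km
Site D: residuals S_05 38.3, S_06 132.7, S_07 103.2 → max 132.7 km
Site E: residuals S_05 13.9, S_06 121.8, S_07 104.5 → max 121.8 km
Only Site C has all residuals ≈ 0.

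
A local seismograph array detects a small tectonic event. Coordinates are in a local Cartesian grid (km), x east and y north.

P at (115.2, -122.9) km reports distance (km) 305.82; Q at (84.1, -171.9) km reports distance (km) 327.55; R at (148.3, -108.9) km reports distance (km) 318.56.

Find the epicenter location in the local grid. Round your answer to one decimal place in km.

Circle about each station: (x − 115.2)² + (y + 122.9)² = 305.82²; (x − 84.1)² + (y + 171.9)² = 327.55²; (x − 148.3)² + (y + 108.9)² = 318.56².
Subtracting the P equation from the Q and R equations removes the quadratic terms:
-62.2 x − 98.0 y = -5516.16
66.2 x + 28.0 y = -2477.95
Solving the 2×2 system: x ≈ -83.7, y ≈ 109.4 km.

(-83.7, 109.4)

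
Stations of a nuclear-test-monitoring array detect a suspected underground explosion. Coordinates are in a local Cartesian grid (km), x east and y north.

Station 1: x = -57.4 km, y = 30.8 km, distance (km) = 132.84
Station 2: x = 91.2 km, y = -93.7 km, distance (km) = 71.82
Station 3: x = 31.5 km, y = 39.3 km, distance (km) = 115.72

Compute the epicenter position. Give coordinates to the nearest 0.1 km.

(21.6, -76.0)

Circle about each station: (x + 57.4)² + (y − 30.8)² = 132.84²; (x − 91.2)² + (y + 93.7)² = 71.82²; (x − 31.5)² + (y − 39.3)² = 115.72².
Subtracting the Station 1 equation from the Station 2 and Station 3 equations removes the quadratic terms:
297.2 x − 249.0 y = 25342.08
177.8 x + 17.0 y = 2548.69
Solving the 2×2 system: x ≈ 21.6, y ≈ -76.0 km.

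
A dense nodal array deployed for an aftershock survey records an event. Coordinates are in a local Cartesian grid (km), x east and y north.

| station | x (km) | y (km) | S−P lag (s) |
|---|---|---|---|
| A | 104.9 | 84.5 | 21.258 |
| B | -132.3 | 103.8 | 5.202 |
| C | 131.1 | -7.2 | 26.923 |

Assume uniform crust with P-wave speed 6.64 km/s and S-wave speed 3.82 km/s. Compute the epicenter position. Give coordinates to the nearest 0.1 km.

Distance from S−P lag: d = Δt · v_P v_S / (v_P − v_S) = Δt · (6.64·3.82)/(6.64−3.82) ≈ 8.9946·Δt.
So d_A = 191.21, d_B = 46.79, d_C = 242.16 km.
Circle about each station: (x − 104.9)² + (y − 84.5)² = 191.21²; (x + 132.3)² + (y − 103.8)² = 46.79²; (x − 131.1)² + (y + 7.2)² = 242.16².
Subtracting the A equation from the B and C equations removes the quadratic terms:
-474.4 x + 38.6 y = 44505.43
52.4 x − 183.4 y = -22985.41
Solving the 2×2 system: x ≈ -85.6, y ≈ 100.9 km.
Check against A (with the unrounded x, y): √((x − 104.9)²+(y − 84.5)²) = 191.21 ≈ 191.21 km. ✓

(-85.6, 100.9)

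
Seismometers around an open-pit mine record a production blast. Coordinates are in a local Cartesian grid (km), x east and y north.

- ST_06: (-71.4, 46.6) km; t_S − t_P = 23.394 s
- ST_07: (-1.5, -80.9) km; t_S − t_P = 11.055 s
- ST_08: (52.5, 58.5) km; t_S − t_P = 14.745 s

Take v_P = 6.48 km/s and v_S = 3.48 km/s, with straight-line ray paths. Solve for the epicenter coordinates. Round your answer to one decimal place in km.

Distance from S−P lag: d = Δt · v_P v_S / (v_P − v_S) = Δt · (6.48·3.48)/(6.48−3.48) ≈ 7.5168·Δt.
So d_ST_06 = 175.85, d_ST_07 = 83.10, d_ST_08 = 110.84 km.
Circle about each station: (x + 71.4)² + (y − 46.6)² = 175.85²; (x + 1.5)² + (y + 80.9)² = 83.10²; (x − 52.5)² + (y − 58.5)² = 110.84².
Subtracting the ST_06 equation from the ST_07 and ST_08 equations removes the quadratic terms:
139.8 x − 255.0 y = 23295.15
247.8 x + 23.8 y = 17546.70
Solving the 2×2 system: x ≈ 75.6, y ≈ -49.9 km.
Check against ST_06 (with the unrounded x, y): √((x + 71.4)²+(y − 46.6)²) = 175.85 ≈ 175.85 km. ✓

75.6 km east, -49.9 km north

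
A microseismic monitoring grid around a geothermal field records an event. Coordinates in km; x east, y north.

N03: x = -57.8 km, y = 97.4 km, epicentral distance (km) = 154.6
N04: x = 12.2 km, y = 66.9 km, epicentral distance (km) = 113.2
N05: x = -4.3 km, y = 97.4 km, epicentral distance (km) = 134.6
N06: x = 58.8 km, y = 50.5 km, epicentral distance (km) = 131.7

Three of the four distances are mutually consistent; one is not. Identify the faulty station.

Solve using three stations at a time. Using N04, N05, N06 (subtract circle equations pairwise → linear system) gives (x, y) ≈ (-44.7, -31.1).
Distances from that point to each station vs reported:
  N03: calculated 129.2 vs reported 154.6 → residual 25.4 km
  N04: calculated 113.3 vs reported 113.2 → residual 0.1 km
  N05: calculated 134.7 vs reported 134.6 → residual 0.1 km
  N06: calculated 131.8 vs reported 131.7 → residual 0.1 km
N04, N05, N06 are mutually consistent (residuals ≈ 0); N03 is off by 25.4 km.

N03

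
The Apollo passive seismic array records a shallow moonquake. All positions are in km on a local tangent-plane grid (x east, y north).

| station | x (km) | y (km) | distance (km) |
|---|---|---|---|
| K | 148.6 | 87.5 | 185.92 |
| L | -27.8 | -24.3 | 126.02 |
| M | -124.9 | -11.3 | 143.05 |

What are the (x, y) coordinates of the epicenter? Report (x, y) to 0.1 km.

Circle about each station: (x − 148.6)² + (y − 87.5)² = 185.92²; (x + 27.8)² + (y + 24.3)² = 126.02²; (x + 124.9)² + (y + 11.3)² = 143.05².
Subtracting the K equation from the L and M equations removes the quadratic terms:
-352.8 x − 223.6 y = -9689.67
-547.0 x − 197.6 y = 92.43
Solving the 2×2 system: x ≈ -36.8, y ≈ 101.4 km.

(-36.8, 101.4)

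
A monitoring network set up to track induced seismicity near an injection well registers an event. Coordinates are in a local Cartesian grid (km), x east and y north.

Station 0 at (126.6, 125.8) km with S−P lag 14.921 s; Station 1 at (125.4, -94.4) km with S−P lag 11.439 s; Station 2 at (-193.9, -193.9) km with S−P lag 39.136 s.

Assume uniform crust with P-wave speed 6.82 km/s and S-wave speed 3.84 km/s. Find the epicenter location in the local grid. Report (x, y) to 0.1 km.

(90.3, -0.2)

Distance from S−P lag: d = Δt · v_P v_S / (v_P − v_S) = Δt · (6.82·3.84)/(6.82−3.84) ≈ 8.7882·Δt.
So d_Station 0 = 131.13, d_Station 1 = 100.53, d_Station 2 = 343.93 km.
Circle about each station: (x − 126.6)² + (y − 125.8)² = 131.13²; (x − 125.4)² + (y + 94.4)² = 100.53²; (x + 193.9)² + (y + 193.9)² = 343.93².
Subtracting the Station 0 equation from the Station 1 and Station 2 equations removes the quadratic terms:
-2.4 x − 440.4 y = -127.88
-641.0 x − 639.4 y = -57751.55
Solving the 2×2 system: x ≈ 90.3, y ≈ -0.2 km.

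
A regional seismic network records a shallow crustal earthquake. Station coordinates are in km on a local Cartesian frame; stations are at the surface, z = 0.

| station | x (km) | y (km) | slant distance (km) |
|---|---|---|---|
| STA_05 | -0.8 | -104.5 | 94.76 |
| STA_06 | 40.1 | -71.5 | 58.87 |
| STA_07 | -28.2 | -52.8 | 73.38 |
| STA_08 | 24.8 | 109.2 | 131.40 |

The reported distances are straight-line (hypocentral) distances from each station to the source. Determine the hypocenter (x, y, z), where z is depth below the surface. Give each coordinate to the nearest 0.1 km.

(31.7, -19.4, 26.1)

Each station gives a sphere (x−x_i)² + (y−y_i)² + z² = d_i² (stations at z=0).
Subtracting the STA_05 sphere from STA_06 and STA_07: z² cancels, leaving linear equations in x and y:
81.8 x + 66.0 y = 1313.15
-54.8 x + 103.4 y = -3742.98
Solving: x ≈ 31.703, y ≈ -19.397 km (keep extra digits for the depth step; rounded: 31.7, -19.4).
Then from the STA_05 sphere: z² = 94.76² − (x + 0.8)² − (y + 104.5)² with x = 31.703, y = -19.397, so z ≈ 26.086 ≈ 26.1 km.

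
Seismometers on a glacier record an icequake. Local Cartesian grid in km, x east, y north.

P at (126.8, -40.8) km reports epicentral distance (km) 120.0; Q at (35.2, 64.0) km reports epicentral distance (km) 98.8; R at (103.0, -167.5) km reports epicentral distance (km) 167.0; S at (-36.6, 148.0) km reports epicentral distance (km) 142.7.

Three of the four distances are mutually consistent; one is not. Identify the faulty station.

S

Solve using three stations at a time. Using P, Q, R (subtract circle equations pairwise → linear system) gives (x, y) ≈ (7.3, -30.7).
Distances from that point to each station vs reported:
  P: calculated 119.9 vs reported 120.0 → residual 0.1 km
  Q: calculated 98.7 vs reported 98.8 → residual 0.1 km
  R: calculated 167.0 vs reported 167.0 → residual 0.0 km
  S: calculated 184.0 vs reported 142.7 → residual 41.3 km
P, Q, R are mutually consistent (residuals ≈ 0); S is off by 41.3 km.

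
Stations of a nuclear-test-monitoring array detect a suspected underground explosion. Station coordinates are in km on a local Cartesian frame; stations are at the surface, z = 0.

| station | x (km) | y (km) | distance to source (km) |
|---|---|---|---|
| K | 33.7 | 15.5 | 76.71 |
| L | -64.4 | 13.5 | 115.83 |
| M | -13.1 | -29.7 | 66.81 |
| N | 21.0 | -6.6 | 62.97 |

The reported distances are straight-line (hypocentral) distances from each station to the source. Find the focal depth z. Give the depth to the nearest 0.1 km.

z ≈ 55.0 km

Each station gives a sphere (x−x_i)² + (y−y_i)² + z² = d_i² (stations at z=0).
Subtracting the K sphere from L and M: z² cancels, leaving linear equations in x and y:
-196.2 x − 4.0 y = -4578.49
-93.6 x − 90.4 y = 1098.61
Solving: x ≈ 24.092, y ≈ -37.098 km (keep extra digits for the depth step; rounded: 24.1, -37.1).
Then from the K sphere: z² = 76.71² − (x − 33.7)² − (y − 15.5)² with x = 24.092, y = -37.098, so z ≈ 55.005 ≈ 55.0 km.
Check against N (with the unrounded solution): distance 62.97 ≈ 62.97 km. ✓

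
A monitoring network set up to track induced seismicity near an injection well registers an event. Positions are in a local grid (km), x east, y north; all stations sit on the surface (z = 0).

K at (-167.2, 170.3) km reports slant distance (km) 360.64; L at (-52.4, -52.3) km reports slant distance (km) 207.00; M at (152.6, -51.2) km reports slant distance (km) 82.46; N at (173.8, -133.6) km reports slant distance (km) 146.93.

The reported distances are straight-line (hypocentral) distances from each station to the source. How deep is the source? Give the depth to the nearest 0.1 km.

69.4 km

Each station gives a sphere (x−x_i)² + (y−y_i)² + z² = d_i² (stations at z=0).
Subtracting the K sphere from L and M: z² cancels, leaving linear equations in x and y:
229.6 x − 445.2 y = 35735.33
639.6 x − 443.0 y = 92211.83
Solving: x ≈ 137.797, y ≈ -9.203 km (keep extra digits for the depth step; rounded: 137.8, -9.2).
Then from the K sphere: z² = 360.64² − (x + 167.2)² − (y − 170.3)² with x = 137.797, y = -9.203, so z ≈ 69.403 ≈ 69.4 km.
Check against N (with the unrounded solution): distance 146.93 ≈ 146.93 km. ✓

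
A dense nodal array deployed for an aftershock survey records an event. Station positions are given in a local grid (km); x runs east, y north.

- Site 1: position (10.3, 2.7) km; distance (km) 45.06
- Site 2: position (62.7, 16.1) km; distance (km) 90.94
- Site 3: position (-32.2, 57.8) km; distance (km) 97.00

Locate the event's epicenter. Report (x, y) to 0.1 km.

(-11.2, -36.9)

Circle about each station: (x − 10.3)² + (y − 2.7)² = 45.06²; (x − 62.7)² + (y − 16.1)² = 90.94²; (x + 32.2)² + (y − 57.8)² = 97.00².
Subtracting pairs of circle equations eliminates x²+y² and gives linear equations (the radical axes):
104.8 x + 26.8 y = -2162.56
-85.0 x + 110.2 y = -3114.30
Solving the 2×2 system: x ≈ -11.2, y ≈ -36.9 km.
Check against Site 1 (with the unrounded x, y): √((x − 10.3)²+(y − 2.7)²) = 45.06 ≈ 45.06 km. ✓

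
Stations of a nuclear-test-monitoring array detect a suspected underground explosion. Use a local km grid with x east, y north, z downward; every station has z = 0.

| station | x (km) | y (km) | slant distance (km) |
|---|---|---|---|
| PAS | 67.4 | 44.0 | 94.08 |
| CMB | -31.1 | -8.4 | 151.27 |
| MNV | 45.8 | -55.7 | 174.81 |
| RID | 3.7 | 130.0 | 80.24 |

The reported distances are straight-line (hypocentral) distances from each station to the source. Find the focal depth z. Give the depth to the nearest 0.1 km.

Each station gives a sphere (x−x_i)² + (y−y_i)² + z² = d_i² (stations at z=0).
Subtracting the PAS sphere from CMB and MNV: z² cancels, leaving linear equations in x and y:
-197.0 x − 104.8 y = -19472.56
-43.2 x − 199.4 y = -22986.12
Solving: x ≈ 42.408, y ≈ 106.089 km (keep extra digits for the depth step; rounded: 42.4, 106.1).
Then from the PAS sphere: z² = 94.08² − (x − 67.4)² − (y − 44.0)² with x = 42.408, y = 106.089, so z ≈ 66.117 ≈ 66.1 km.

z ≈ 66.1 km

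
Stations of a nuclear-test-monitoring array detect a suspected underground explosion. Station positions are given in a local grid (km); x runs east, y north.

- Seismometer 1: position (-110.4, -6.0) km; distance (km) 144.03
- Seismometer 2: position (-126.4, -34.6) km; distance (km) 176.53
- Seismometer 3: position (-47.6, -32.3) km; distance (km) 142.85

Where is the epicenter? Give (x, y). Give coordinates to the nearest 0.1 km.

-22.9 km east, 108.4 km north

Circle about each station: (x + 110.4)² + (y + 6.0)² = 144.03²; (x + 126.4)² + (y + 34.6)² = 176.53²; (x + 47.6)² + (y + 32.3)² = 142.85².
Subtracting the Seismometer 1 equation from the Seismometer 2 and Seismometer 3 equations removes the quadratic terms:
-32.0 x − 57.2 y = -5468.24
125.6 x − 52.6 y = -8576.59
Solving the 2×2 system: x ≈ -22.9, y ≈ 108.4 km.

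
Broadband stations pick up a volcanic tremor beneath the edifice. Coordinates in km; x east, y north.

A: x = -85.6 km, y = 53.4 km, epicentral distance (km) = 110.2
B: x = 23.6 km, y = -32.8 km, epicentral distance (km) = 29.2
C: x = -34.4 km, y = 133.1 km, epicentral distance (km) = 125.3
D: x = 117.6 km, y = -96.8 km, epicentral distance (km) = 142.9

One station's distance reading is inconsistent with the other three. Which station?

Solve using three stations at a time. Using A, B, D (subtract circle equations pairwise → linear system) gives (x, y) ≈ (-1.5, -17.8).
Distances from that point to each station vs reported:
  A: calculated 110.2 vs reported 110.2 → residual 0.0 km
  B: calculated 29.2 vs reported 29.2 → residual 0.0 km
  C: calculated 154.5 vs reported 125.3 → residual 29.2 km
  D: calculated 142.9 vs reported 142.9 → residual 0.0 km
A, B, D are mutually consistent (residuals ≈ 0); C is off by 29.2 km.

C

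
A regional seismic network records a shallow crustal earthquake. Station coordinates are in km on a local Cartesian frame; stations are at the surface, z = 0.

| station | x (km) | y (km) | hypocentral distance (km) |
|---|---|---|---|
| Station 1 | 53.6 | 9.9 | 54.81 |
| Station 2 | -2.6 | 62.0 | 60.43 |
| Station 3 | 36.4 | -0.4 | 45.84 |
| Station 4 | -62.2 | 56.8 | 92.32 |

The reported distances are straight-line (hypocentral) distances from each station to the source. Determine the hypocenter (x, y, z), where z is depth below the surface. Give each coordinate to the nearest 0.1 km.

Each station gives a sphere (x−x_i)² + (y−y_i)² + z² = d_i² (stations at z=0).
Subtracting the Station 1 sphere from Station 2 and Station 3: z² cancels, leaving linear equations in x and y:
-112.4 x + 104.2 y = 232.14
-34.4 x − 20.6 y = -743.02
Solving: x ≈ 12.312, y ≈ 15.509 km (keep extra digits for the depth step; rounded: 12.3, 15.5).
Then from the Station 1 sphere: z² = 54.81² − (x − 53.6)² − (y − 9.9)² with x = 12.312, y = 15.509, so z ≈ 35.609 ≈ 35.6 km.
Check against Station 4 (with the unrounded solution): distance 92.33 ≈ 92.32 km. ✓

(12.3, 15.5, 35.6)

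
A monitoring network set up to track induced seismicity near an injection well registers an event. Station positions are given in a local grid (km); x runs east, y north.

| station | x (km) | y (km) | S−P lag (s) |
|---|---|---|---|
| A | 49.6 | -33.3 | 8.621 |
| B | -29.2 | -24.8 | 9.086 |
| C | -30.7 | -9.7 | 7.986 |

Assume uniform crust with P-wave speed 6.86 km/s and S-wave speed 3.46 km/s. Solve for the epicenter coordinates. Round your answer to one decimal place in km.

Distance from S−P lag: d = Δt · v_P v_S / (v_P − v_S) = Δt · (6.86·3.46)/(6.86−3.46) ≈ 6.9811·Δt.
So d_A = 60.18, d_B = 63.43, d_C = 55.75 km.
Circle about each station: (x − 49.6)² + (y + 33.3)² = 60.18²; (x + 29.2)² + (y + 24.8)² = 63.43²; (x + 30.7)² + (y + 9.7)² = 55.75².
Subtracting the A equation from the B and C equations removes the quadratic terms:
-157.6 x + 17.0 y = -2503.10
-160.6 x + 47.2 y = -2018.90
Solving the 2×2 system: x ≈ 17.8, y ≈ 17.8 km.
Check against A (with the unrounded x, y): √((x − 49.6)²+(y + 33.3)²) = 60.19 ≈ 60.18 km. ✓

(17.8, 17.8)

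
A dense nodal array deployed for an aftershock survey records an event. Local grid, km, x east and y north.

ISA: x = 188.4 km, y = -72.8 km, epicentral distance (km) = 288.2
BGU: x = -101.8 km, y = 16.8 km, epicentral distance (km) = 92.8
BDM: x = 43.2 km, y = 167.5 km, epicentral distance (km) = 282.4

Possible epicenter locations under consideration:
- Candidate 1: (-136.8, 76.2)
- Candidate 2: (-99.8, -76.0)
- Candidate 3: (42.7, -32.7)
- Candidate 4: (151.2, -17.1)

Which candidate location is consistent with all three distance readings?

Candidate 2

For each candidate, compare |candidate − station| to the reported distance:
Candidate 1: residuals ISA 69.5, BGU 23.9, BDM 80.6 → max 80.6 km
Candidate 2: residuals ISA 0.0, BGU 0.0, BDM 0.0 → max 0.0 km
Candidate 3: residuals ISA 137.1, BGU 59.9, BDM 82.2 → max 137.1 km
Candidate 4: residuals ISA 221.2, BGU 162.5, BDM 68.5 → max 221.2 km
Only Candidate 2 has all residuals ≈ 0.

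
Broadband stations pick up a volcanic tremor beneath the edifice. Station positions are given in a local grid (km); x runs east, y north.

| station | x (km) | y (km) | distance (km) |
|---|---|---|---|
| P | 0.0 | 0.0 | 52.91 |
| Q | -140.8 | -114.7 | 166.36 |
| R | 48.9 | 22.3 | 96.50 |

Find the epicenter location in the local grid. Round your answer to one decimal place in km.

-47.6 km east, 23.1 km north

Circle about each station: x² + y² = 52.91²; (x + 140.8)² + (y + 114.7)² = 166.36²; (x − 48.9)² + (y − 22.3)² = 96.50².
Subtracting the P equation from the Q and R equations removes the quadratic terms:
-281.6 x − 229.4 y = 8104.55
97.8 x + 44.6 y = -3624.28
Solving the 2×2 system: x ≈ -47.6, y ≈ 23.1 km.
Check against P (with the unrounded x, y): √(x²+y²) = 52.89 ≈ 52.91 km. ✓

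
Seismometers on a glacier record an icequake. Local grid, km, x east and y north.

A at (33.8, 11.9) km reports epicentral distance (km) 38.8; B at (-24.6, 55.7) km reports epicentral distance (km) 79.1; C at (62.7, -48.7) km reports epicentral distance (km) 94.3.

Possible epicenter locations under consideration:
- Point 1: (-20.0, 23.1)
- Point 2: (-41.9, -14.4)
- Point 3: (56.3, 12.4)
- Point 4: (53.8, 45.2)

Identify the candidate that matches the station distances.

For each candidate, compare |candidate − station| to the reported distance:
Point 1: residuals A 16.2, B 46.2, C 15.2 → max 46.2 km
Point 2: residuals A 41.3, B 6.9, C 15.8 → max 41.3 km
Point 3: residuals A 16.3, B 12.7, C 32.9 → max 32.9 km
Point 4: residuals A 0.0, B 0.0, C 0.0 → max 0.0 km
Only Point 4 has all residuals ≈ 0.

Point 4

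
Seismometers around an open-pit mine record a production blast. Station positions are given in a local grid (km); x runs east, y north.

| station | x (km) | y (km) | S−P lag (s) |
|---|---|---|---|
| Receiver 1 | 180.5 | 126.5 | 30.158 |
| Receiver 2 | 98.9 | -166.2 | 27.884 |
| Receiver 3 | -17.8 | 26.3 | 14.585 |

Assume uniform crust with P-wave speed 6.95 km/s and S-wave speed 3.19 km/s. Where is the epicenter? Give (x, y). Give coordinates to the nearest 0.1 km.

(61.9, -6.0)

Distance from S−P lag: d = Δt · v_P v_S / (v_P − v_S) = Δt · (6.95·3.19)/(6.95−3.19) ≈ 5.8964·Δt.
So d_Receiver 1 = 177.82, d_Receiver 2 = 164.42, d_Receiver 3 = 86.00 km.
Circle about each station: (x − 180.5)² + (y − 126.5)² = 177.82²; (x − 98.9)² + (y + 166.2)² = 164.42²; (x + 17.8)² + (y − 26.3)² = 86.00².
Subtracting the Receiver 1 equation from the Receiver 2 and Receiver 3 equations removes the quadratic terms:
-163.2 x − 585.4 y = -6592.83
-396.6 x − 200.4 y = -23350.02
Solving the 2×2 system: x ≈ 61.9, y ≈ -6.0 km.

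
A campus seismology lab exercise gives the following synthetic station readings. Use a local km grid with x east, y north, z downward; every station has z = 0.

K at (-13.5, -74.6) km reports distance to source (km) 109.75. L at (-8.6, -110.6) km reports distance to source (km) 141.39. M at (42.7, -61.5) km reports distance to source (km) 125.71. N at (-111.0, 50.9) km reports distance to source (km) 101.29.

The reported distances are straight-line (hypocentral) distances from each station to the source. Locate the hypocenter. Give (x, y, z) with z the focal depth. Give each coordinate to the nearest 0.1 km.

(-38.0, 14.1, 59.8)

Each station gives a sphere (x−x_i)² + (y−y_i)² + z² = d_i² (stations at z=0).
Subtracting the K sphere from L and M: z² cancels, leaving linear equations in x and y:
9.8 x − 72.0 y = -1387.16
112.4 x + 26.2 y = -3899.81
Solving: x ≈ -37.982, y ≈ 14.096 km (keep extra digits for the depth step; rounded: -38.0, 14.1).
Then from the K sphere: z² = 109.75² − (x + 13.5)² − (y + 74.6)² with x = -37.982, y = 14.096, so z ≈ 59.822 ≈ 59.8 km.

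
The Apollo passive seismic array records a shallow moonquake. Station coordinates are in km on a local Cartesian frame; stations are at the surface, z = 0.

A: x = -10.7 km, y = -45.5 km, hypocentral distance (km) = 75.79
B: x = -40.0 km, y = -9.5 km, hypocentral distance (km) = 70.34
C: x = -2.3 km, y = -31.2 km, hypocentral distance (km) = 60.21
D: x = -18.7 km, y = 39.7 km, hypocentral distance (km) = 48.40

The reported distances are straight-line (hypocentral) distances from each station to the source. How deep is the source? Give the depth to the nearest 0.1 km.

Each station gives a sphere (x−x_i)² + (y−y_i)² + z² = d_i² (stations at z=0).
Subtracting the A sphere from B and C: z² cancels, leaving linear equations in x and y:
-58.6 x + 72.0 y = 301.92
16.8 x + 28.6 y = 912.87
Solving: x ≈ 19.785, y ≈ 20.296 km (keep extra digits for the depth step; rounded: 19.8, 20.3).
Then from the A sphere: z² = 75.79² − (x + 10.7)² − (y + 45.5)² with x = 19.785, y = 20.296, so z ≈ 22.038 ≈ 22.0 km.
Check against D (with the unrounded solution): distance 48.41 ≈ 48.40 km. ✓

z ≈ 22.0 km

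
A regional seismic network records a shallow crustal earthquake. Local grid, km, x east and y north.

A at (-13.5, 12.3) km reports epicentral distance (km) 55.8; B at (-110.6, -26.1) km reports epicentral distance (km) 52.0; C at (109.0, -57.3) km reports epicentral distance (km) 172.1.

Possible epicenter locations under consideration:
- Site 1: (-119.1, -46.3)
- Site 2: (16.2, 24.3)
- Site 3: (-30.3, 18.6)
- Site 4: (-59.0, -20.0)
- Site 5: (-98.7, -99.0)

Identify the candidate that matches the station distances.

For each candidate, compare |candidate − station| to the reported distance:
Site 1: residuals A 65.0, B 30.1, C 56.3 → max 65.0 km
Site 2: residuals A 23.8, B 84.4, C 48.5 → max 84.4 km
Site 3: residuals A 37.9, B 39.9, C 13.5 → max 39.9 km
Site 4: residuals A 0.0, B 0.0, C 0.0 → max 0.0 km
Site 5: residuals A 84.4, B 21.9, C 39.7 → max 84.4 km
Only Site 4 has all residuals ≈ 0.

Site 4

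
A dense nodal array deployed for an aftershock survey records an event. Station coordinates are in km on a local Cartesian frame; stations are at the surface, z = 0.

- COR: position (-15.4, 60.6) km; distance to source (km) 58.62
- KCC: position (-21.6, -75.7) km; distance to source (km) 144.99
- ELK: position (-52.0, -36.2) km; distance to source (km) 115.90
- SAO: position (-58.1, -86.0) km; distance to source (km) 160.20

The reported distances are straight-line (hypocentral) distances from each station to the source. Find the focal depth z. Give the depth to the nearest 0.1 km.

Each station gives a sphere (x−x_i)² + (y−y_i)² + z² = d_i² (stations at z=0).
Subtracting the COR sphere from KCC and ELK: z² cancels, leaving linear equations in x and y:
-12.4 x − 272.6 y = -15298.27
-73.2 x − 193.6 y = -9891.59
Solving: x ≈ -15.114, y ≈ 56.807 km (keep extra digits for the depth step; rounded: -15.1, 56.8).
Then from the COR sphere: z² = 58.62² − (x + 15.4)² − (y − 60.6)² with x = -15.114, y = 56.807, so z ≈ 58.496 ≈ 58.5 km.
Check against SAO (with the unrounded solution): distance 160.20 ≈ 160.20 km. ✓

58.5 km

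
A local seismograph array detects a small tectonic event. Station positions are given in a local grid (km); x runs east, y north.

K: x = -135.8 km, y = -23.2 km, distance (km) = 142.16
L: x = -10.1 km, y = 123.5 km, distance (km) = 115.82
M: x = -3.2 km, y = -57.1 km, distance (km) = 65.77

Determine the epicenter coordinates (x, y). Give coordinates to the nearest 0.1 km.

Circle about each station: (x + 135.8)² + (y + 23.2)² = 142.16²; (x + 10.1)² + (y − 123.5)² = 115.82²; (x + 3.2)² + (y + 57.1)² = 65.77².
Subtracting the K equation from the L and M equations removes the quadratic terms:
251.4 x + 293.4 y = 3169.57
265.2 x − 67.8 y = 174.54
Solving the 2×2 system: x ≈ 2.8, y ≈ 8.4 km.

(2.8, 8.4)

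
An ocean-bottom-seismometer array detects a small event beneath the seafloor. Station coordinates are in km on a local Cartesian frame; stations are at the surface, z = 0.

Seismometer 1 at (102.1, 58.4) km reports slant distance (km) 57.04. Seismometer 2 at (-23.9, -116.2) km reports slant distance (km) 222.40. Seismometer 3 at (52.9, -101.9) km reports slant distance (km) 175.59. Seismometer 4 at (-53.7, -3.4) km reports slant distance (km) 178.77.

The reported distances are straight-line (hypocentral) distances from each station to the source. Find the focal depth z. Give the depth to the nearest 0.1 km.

Each station gives a sphere (x−x_i)² + (y−y_i)² + z² = d_i² (stations at z=0).
Subtracting the Seismometer 1 sphere from Seismometer 2 and Seismometer 3: z² cancels, leaving linear equations in x and y:
-252.0 x − 349.2 y = -45969.52
-98.4 x − 320.6 y = -28231.24
Solving: x ≈ 105.093, y ≈ 55.802 km (keep extra digits for the depth step; rounded: 105.1, 55.8).
Then from the Seismometer 1 sphere: z² = 57.04² − (x − 102.1)² − (y − 58.4)² with x = 105.093, y = 55.802, so z ≈ 56.902 ≈ 56.9 km.

56.9 km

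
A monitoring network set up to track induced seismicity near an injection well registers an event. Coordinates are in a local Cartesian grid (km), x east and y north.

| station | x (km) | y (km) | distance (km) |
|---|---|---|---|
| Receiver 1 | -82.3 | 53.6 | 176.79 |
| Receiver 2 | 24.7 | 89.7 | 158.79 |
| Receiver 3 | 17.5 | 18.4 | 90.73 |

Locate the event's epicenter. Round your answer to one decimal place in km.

Circle about each station: (x + 82.3)² + (y − 53.6)² = 176.79²; (x − 24.7)² + (y − 89.7)² = 158.79²; (x − 17.5)² + (y − 18.4)² = 90.73².
Subtracting the Receiver 1 equation from the Receiver 2 and Receiver 3 equations removes the quadratic terms:
214.0 x + 72.2 y = 5050.37
199.6 x − 70.4 y = 14021.33
Solving the 2×2 system: x ≈ 46.4, y ≈ -67.6 km.

46.4 km east, -67.6 km north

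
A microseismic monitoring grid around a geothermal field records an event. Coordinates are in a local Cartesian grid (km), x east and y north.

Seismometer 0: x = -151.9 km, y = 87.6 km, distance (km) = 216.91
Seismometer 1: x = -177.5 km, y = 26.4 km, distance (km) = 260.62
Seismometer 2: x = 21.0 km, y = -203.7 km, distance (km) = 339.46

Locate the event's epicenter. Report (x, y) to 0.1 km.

Circle about each station: (x + 151.9)² + (y − 87.6)² = 216.91²; (x + 177.5)² + (y − 26.4)² = 260.62²; (x − 21.0)² + (y + 203.7)² = 339.46².
Subtracting the Seismometer 0 equation from the Seismometer 1 and Seismometer 2 equations removes the quadratic terms:
-51.2 x − 122.4 y = -19417.00
345.8 x − 582.6 y = -56995.82
Solving the 2×2 system: x ≈ 60.1, y ≈ 133.5 km.
Check against Seismometer 0 (with the unrounded x, y): √((x + 151.9)²+(y − 87.6)²) = 216.91 ≈ 216.91 km. ✓

(60.1, 133.5)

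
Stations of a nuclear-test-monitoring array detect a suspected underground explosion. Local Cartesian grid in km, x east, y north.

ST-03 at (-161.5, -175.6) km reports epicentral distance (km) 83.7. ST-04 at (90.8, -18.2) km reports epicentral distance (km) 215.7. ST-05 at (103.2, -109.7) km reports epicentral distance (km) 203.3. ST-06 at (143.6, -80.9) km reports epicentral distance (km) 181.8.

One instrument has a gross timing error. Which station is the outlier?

ST-06

Solve using three stations at a time. Using ST-03, ST-04, ST-05 (subtract circle equations pairwise → linear system) gives (x, y) ≈ (-99.9, -119.0).
Distances from that point to each station vs reported:
  ST-03: calculated 83.7 vs reported 83.7 → residual 0.0 km
  ST-04: calculated 215.7 vs reported 215.7 → residual 0.0 km
  ST-05: calculated 203.3 vs reported 203.3 → residual 0.0 km
  ST-06: calculated 246.4 vs reported 181.8 → residual 64.6 km
ST-03, ST-04, ST-05 are mutually consistent (residuals ≈ 0); ST-06 is off by 64.6 km.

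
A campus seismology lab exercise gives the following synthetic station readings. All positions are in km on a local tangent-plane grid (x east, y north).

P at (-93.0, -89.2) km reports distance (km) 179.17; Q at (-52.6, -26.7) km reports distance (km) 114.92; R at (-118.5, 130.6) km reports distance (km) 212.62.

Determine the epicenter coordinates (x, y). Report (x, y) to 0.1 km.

56.4 km east, 9.7 km north

Circle about each station: (x + 93.0)² + (y + 89.2)² = 179.17²; (x + 52.6)² + (y + 26.7)² = 114.92²; (x + 118.5)² + (y − 130.6)² = 212.62².
Subtracting the P equation from the Q and R equations removes the quadratic terms:
80.8 x + 125.0 y = 5769.29
-51.0 x + 439.6 y = 1387.59
Solving the 2×2 system: x ≈ 56.4, y ≈ 9.7 km.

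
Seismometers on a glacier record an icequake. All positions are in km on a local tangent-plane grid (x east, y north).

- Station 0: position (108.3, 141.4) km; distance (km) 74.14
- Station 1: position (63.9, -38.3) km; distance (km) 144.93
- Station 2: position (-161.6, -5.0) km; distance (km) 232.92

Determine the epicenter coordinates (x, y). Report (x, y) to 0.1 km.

x ≈ 43.6 km, y ≈ 105.2 km

Circle about each station: (x − 108.3)² + (y − 141.4)² = 74.14²; (x − 63.9)² + (y + 38.3)² = 144.93²; (x + 161.6)² + (y + 5.0)² = 232.92².
Subtracting pairs of circle equations eliminates x²+y² and gives linear equations (the radical axes):
-88.8 x − 359.4 y = -41680.72
-539.8 x − 292.8 y = -54338.28
Solving the 2×2 system: x ≈ 43.6, y ≈ 105.2 km.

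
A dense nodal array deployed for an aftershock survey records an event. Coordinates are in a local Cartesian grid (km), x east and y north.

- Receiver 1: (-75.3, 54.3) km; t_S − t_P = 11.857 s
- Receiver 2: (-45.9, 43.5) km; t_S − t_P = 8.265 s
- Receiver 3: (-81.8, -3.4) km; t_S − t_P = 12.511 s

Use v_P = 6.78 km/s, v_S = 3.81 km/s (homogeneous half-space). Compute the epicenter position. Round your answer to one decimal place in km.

x ≈ 23.4 km, y ≈ 24.4 km

Distance from S−P lag: d = Δt · v_P v_S / (v_P − v_S) = Δt · (6.78·3.81)/(6.78−3.81) ≈ 8.6976·Δt.
So d_Receiver 1 = 103.13, d_Receiver 2 = 71.89, d_Receiver 3 = 108.82 km.
Circle about each station: (x + 75.3)² + (y − 54.3)² = 103.13²; (x + 45.9)² + (y − 43.5)² = 71.89²; (x + 81.8)² + (y + 3.4)² = 108.82².
Subtracting pairs of circle equations eliminates x²+y² and gives linear equations (the radical axes):
58.8 x − 21.6 y = 848.10
-13.0 x − 115.4 y = -3121.78
Solving the 2×2 system: x ≈ 23.4, y ≈ 24.4 km.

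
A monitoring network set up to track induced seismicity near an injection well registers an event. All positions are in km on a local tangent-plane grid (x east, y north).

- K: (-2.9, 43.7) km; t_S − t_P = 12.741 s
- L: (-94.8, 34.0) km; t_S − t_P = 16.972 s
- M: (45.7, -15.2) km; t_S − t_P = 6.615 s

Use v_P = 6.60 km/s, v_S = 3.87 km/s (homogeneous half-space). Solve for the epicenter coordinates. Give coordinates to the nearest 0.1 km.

Distance from S−P lag: d = Δt · v_P v_S / (v_P − v_S) = Δt · (6.60·3.87)/(6.60−3.87) ≈ 9.3560·Δt.
So d_K = 119.21, d_L = 158.79, d_M = 61.89 km.
Circle about each station: (x + 2.9)² + (y − 43.7)² = 119.21²; (x + 94.8)² + (y − 34.0)² = 158.79²; (x − 45.7)² + (y + 15.2)² = 61.89².
Subtracting the K equation from the L and M equations removes the quadratic terms:
-183.8 x − 19.4 y = -2778.30
97.2 x − 117.8 y = 10782.08
Solving the 2×2 system: x ≈ 22.8, y ≈ -72.7 km.

(22.8, -72.7)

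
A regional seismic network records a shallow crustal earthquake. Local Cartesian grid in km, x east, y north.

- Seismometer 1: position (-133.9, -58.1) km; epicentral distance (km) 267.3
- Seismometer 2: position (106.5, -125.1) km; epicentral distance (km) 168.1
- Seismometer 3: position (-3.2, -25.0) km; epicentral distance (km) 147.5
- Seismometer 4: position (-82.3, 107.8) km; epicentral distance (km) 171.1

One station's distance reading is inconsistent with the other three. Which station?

Solve using three stations at a time. Using Seismometer 1, Seismometer 3, Seismometer 4 (subtract circle equations pairwise → linear system) gives (x, y) ≈ (88.0, 91.0).
Distances from that point to each station vs reported:
  Seismometer 1: calculated 267.3 vs reported 267.3 → residual 0.0 km
  Seismometer 2: calculated 216.9 vs reported 168.1 → residual 48.8 km
  Seismometer 3: calculated 147.5 vs reported 147.5 → residual 0.0 km
  Seismometer 4: calculated 171.1 vs reported 171.1 → residual 0.0 km
Seismometer 1, Seismometer 3, Seismometer 4 are mutually consistent (residuals ≈ 0); Seismometer 2 is off by 48.8 km.

Seismometer 2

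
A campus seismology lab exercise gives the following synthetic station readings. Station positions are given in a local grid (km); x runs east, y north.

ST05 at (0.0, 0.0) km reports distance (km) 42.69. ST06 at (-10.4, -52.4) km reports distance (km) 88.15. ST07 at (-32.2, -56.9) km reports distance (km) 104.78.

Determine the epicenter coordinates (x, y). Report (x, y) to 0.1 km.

Circle about each station: x² + y² = 42.69²; (x + 10.4)² + (y + 52.4)² = 88.15²; (x + 32.2)² + (y + 56.9)² = 104.78².
Subtracting pairs of circle equations eliminates x²+y² and gives linear equations (the radical axes):
-20.8 x − 104.8 y = -3094.07
-64.4 x − 113.8 y = -4881.96
Solving the 2×2 system: x ≈ 36.4, y ≈ 22.3 km.

36.4 km east, 22.3 km north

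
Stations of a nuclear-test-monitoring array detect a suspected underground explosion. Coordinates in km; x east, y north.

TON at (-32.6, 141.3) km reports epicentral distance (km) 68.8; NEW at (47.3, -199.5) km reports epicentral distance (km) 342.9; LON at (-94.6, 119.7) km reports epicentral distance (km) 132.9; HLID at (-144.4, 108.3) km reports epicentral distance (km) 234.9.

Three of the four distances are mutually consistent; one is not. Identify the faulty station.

Solve using three stations at a time. Using TON, NEW, LON (subtract circle equations pairwise → linear system) gives (x, y) ≈ (36.2, 143.2).
Distances from that point to each station vs reported:
  TON: calculated 68.9 vs reported 68.8 → residual 0.1 km
  NEW: calculated 342.9 vs reported 342.9 → residual 0.0 km
  LON: calculated 132.9 vs reported 132.9 → residual 0.0 km
  HLID: calculated 184.0 vs reported 234.9 → residual 50.9 km
TON, NEW, LON are mutually consistent (residuals ≈ 0); HLID is off by 50.9 km.

HLID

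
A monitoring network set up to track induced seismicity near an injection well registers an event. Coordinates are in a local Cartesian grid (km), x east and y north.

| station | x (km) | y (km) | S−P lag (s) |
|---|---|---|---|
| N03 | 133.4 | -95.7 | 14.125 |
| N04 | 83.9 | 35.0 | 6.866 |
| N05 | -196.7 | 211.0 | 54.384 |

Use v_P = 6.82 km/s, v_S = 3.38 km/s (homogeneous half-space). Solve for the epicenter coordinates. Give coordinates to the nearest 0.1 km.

Distance from S−P lag: d = Δt · v_P v_S / (v_P − v_S) = Δt · (6.82·3.38)/(6.82−3.38) ≈ 6.7010·Δt.
So d_N03 = 94.65, d_N04 = 46.01, d_N05 = 364.43 km.
Circle about each station: (x − 133.4)² + (y + 95.7)² = 94.65²; (x − 83.9)² + (y − 35.0)² = 46.01²; (x + 196.7)² + (y − 211.0)² = 364.43².
Subtracting the N03 equation from the N04 and N05 equations removes the quadratic terms:
-99.0 x + 261.4 y = -11848.14
-660.2 x + 613.4 y = -67592.76
Solving the 2×2 system: x ≈ 93.0, y ≈ -10.1 km.

x ≈ 93.0 km, y ≈ -10.1 km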